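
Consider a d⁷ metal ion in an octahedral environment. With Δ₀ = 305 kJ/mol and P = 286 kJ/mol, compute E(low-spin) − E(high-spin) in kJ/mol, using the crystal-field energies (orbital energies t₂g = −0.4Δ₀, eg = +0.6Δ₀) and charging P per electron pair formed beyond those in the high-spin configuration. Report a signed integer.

High-spin d⁷ fills as t₂g⁵ eg² with CFSE 5(−0.4) + 2(+0.6) = -0.8Δ₀ = -244 kJ/mol.
Low-spin t₂g⁶ eg¹ gives -1.8Δ₀ = -549 kJ/mol, but forming 1 extra pair costs 1P = 286 kJ/mol, so E(LS) = -549 + 286 = -263 kJ/mol.
E(LS) − E(HS) = -263 − (-244) = -19 kJ/mol.

-19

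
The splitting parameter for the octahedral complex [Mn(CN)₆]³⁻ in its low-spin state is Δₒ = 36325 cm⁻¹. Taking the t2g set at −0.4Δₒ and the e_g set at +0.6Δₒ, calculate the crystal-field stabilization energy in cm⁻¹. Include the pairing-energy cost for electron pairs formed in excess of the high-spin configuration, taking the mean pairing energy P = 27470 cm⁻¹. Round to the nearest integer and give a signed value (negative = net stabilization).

-30650

Each CN⁻ contributes -1; 6 × (-1) = -6. With overall charge -3, Mn is in the +3 oxidation state.
Group 7 minus oxidation state +3 gives a d⁴ configuration for Mn³⁺.
Electron filling gives t2g^4 e_g^0.
CFSE(orbital) = 4×(-0.4Δₒ) + 0×(0.6Δₒ) = -1.6Δₒ; with Δₒ = 36325 cm⁻¹ that is -58120 cm⁻¹.
Pairing penalty: 1 pair vs 0 in the high-spin reference → 1 extra × P = 27470 cm⁻¹.
Combining: -58120 + 27470 = -30650 cm⁻¹.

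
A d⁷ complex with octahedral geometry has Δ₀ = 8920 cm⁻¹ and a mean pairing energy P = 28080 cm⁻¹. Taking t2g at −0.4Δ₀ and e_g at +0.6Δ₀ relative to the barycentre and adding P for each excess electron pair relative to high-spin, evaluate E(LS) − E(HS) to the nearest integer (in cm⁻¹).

19160

High-spin: t2g^5 e_g^2, CFSE = -0.8Δ₀ = -7136 cm⁻¹.
Low-spin: t2g^6 e_g^1, orbital CFSE = -1.8Δ₀ = -16056 cm⁻¹; plus 1 excess pair × P = +28080 cm⁻¹; total 12024 cm⁻¹.
The difference is 12024 − (-7136) = 19160 cm⁻¹, so high-spin lies lower.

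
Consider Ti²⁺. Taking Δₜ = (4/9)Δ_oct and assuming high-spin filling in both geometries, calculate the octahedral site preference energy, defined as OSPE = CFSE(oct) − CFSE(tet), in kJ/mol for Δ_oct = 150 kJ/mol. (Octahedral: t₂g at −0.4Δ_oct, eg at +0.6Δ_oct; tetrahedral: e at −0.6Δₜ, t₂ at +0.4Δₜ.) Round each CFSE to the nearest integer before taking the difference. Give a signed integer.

-40

Ti is in group 4, so Ti²⁺ is d² (4 − 2 = 2).
In an octahedral site d² (HS) is t₂g² eg⁰, giving CFSE(oct) = -0.8Δ_oct = -120 kJ/mol.
Tetrahedral: e² t₂⁰, CFSE = 2(−0.6) + 0(+0.4) = -1.2Δₜ = -1.2 × (4/9) × 150 = -80 kJ/mol.
OSPE = CFSE(oct) − CFSE(tet) = -120 − (-80) = -40 kJ/mol.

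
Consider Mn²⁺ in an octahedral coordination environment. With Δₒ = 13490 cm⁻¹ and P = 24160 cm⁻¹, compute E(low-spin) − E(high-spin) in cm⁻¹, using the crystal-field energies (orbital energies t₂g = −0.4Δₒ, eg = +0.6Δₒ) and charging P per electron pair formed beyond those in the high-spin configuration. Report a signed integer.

Mn sits in group 7; removing 2 electrons leaves Mn²⁺ with 7 − 2 = 5 d electrons.
In the high-spin limit (t₂g³ eg²) the orbital term is 0.0Δₒ = 0 cm⁻¹, with no excess pairing.
For low-spin the configuration is t₂g⁵ eg⁰: orbital energy -2.0 × 13490 = -26980 cm⁻¹, and 2 additional pairs relative to high-spin add 48320 cm⁻¹, giving 21340 cm⁻¹.
The difference is 21340 − (0) = 21340 cm⁻¹, so high-spin lies lower.

21340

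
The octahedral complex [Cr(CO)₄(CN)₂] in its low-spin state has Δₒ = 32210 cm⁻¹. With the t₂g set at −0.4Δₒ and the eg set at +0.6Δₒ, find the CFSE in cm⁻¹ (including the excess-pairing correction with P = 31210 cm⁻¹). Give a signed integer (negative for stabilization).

-20326

Ligand charges: 4×(+0) from CO and 2×(-1) from CN⁻ sum to -2; with overall charge +0, Cr is +2.
Group 6 minus oxidation state +2 gives a d⁴ configuration for Cr²⁺.
Configuration: t₂g⁴ eg⁰.
The orbital stabilization is -1.6Δₒ = -1.6 × 32210 = -51536 cm⁻¹.
High-spin d⁴ would be t₂g³ eg¹ with 0 pairs; low-spin has 1, so 1 excess pair costs +1P = +31210 cm⁻¹.
Combining: -51536 + 31210 = -20326 cm⁻¹.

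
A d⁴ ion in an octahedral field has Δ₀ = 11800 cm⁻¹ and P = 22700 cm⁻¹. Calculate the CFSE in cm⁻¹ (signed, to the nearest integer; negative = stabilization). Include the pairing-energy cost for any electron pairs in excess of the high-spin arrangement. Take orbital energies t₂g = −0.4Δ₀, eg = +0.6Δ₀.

-7080

Δ₀ < P, so pairing is avoided: the ground state is high-spin.
Configuration: t₂g³ eg¹.
Orbital CFSE = -0.6Δ₀ = -0.6 × 11800 = -7080 cm⁻¹.
High-spin has no excess pairs, so no pairing correction applies.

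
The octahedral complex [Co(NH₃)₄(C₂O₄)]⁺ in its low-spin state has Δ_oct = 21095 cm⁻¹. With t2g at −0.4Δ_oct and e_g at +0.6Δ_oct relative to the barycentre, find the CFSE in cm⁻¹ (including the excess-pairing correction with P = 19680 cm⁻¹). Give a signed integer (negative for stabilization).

Ligand charges: 4×(+0) from NH₃ and 1×(-2) from C₂O₄²⁻ sum to -2; with overall charge +1, Co is +3.
Co sits in group 9; removing 3 electrons leaves Co³⁺ with 9 − 3 = 6 d electrons.
Configuration: t2g^6 e_g^0.
Orbital CFSE = 6(-0.4) + 0(0.6) = -2.4Δ_oct = -2.4 × 21095 = -50628 cm⁻¹.
High-spin d⁶ would be t2g^4 e_g^2 with 1 pair; low-spin has 3, so 2 excess pairs cost +2P = +39360 cm⁻¹.
Overall CFSE = -50628 + 39360 = -11268 cm⁻¹.

-11268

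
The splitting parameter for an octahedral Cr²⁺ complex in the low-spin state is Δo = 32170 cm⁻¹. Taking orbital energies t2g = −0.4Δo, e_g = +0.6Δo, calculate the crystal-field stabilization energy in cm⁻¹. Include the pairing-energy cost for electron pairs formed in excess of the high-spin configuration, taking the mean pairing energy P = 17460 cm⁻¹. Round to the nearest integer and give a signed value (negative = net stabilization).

-34012

Cr²⁺: group 6, so d-count = 6 − 2 = 4.
The d⁴ electrons fill as t2g^4 e_g^0.
CFSE(orbital) = 4×(-0.4Δo) + 0×(0.6Δo) = -1.6Δo; with Δo = 32170 cm⁻¹ that is -51472 cm⁻¹.
High-spin d⁴ would be t2g^3 e_g^1 with 0 pairs; low-spin has 1, so 1 excess pair costs +1P = +17460 cm⁻¹.
Net CFSE = -51472 + 17460 = -34012 cm⁻¹.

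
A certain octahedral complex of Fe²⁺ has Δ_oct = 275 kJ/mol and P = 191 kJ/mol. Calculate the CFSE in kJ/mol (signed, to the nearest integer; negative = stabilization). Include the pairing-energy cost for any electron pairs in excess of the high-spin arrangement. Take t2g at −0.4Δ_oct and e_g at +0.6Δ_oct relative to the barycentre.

Fe is in group 8, so Fe²⁺ is d⁶ (8 − 2 = 6).
With Δ_oct > P the complex is low-spin.
Configuration: t2g^6 e_g^0.
Orbital CFSE = -2.4Δ_oct = -2.4 × 275 = -660 kJ/mol.
Excess pairs vs high-spin: 3 − 1 = 2; pairing cost = +382 kJ/mol.
Net CFSE = -660 + 382 = -278 kJ/mol.

-278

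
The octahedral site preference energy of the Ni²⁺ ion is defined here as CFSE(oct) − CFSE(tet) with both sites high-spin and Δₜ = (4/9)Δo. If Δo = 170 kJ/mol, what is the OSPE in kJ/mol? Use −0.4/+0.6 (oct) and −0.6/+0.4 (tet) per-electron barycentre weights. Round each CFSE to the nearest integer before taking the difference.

-144

Group 10 minus oxidation state +2 gives a d⁸ configuration for Ni²⁺.
Octahedral (high-spin): t2g^6 e_g^2, CFSE = 6(−0.4) + 2(+0.6) = -1.2Δo = -1.2 × 170 = -204 kJ/mol.
Tetrahedral: e^4 t2^4, CFSE = 4(−0.6) + 4(+0.4) = -0.8Δₜ = -0.8 × (4/9) × 170 = -60 kJ/mol.
OSPE = -204 − (-60) = -144 kJ/mol.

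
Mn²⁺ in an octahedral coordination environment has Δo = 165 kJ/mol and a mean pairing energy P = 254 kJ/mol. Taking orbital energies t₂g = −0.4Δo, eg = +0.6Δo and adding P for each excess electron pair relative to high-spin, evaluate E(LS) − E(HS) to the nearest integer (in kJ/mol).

178

Group 7 minus oxidation state +2 gives a d⁵ configuration for Mn²⁺.
In the high-spin limit (t₂g³ eg²) the orbital term is 0.0Δo = 0 kJ/mol, with no excess pairing.
Low-spin: t₂g⁵ eg⁰, orbital CFSE = -2.0Δo = -330 kJ/mol; plus 2 excess pairs × P = +508 kJ/mol; total 178 kJ/mol.
The difference is 178 − (0) = 178 kJ/mol, so high-spin lies lower.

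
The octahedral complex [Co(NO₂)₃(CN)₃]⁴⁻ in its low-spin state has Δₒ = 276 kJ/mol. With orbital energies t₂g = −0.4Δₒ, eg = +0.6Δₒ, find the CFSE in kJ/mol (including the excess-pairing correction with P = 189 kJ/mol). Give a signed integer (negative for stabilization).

Ligand charges: 3×(-1) from NO₂⁻ and 3×(-1) from CN⁻ sum to -6; with overall charge -4, Co is +2.
Co sits in group 9; removing 2 electrons leaves Co²⁺ with 9 − 2 = 7 d electrons.
Configuration: t₂g⁶ eg¹.
The orbital stabilization is -1.8Δₒ = -1.8 × 276 = -497 kJ/mol.
High-spin d⁷ would be t₂g⁵ eg² with 2 pairs; low-spin has 3, so 1 excess pair costs +1P = +189 kJ/mol.
Overall CFSE = -497 + 189 = -308 kJ/mol.

-308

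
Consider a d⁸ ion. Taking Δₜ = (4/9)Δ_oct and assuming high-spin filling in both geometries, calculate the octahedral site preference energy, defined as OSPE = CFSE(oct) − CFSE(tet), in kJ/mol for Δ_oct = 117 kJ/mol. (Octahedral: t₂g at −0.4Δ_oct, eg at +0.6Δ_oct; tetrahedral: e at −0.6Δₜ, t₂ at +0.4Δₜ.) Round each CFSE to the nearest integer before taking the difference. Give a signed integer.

Octahedral (high-spin): t2g^6 e_g^2, CFSE = 6(−0.4) + 2(+0.6) = -1.2Δ_oct = -1.2 × 117 = -140 kJ/mol.
Tetrahedral: e^4 t2^4, CFSE = 4(−0.6) + 4(+0.4) = -0.8Δₜ = -0.8 × (4/9) × 117 = -42 kJ/mol.
Subtracting, OSPE = -140 − (-42) = -98 kJ/mol.

-98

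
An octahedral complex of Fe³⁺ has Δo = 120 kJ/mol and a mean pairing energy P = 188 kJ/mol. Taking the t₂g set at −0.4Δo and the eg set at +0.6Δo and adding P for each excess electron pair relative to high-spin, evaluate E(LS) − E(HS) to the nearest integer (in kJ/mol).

Fe is in group 8, so Fe³⁺ is d⁵ (8 − 3 = 5).
High-spin: t₂g³ eg², CFSE = 0.0Δo = 0 kJ/mol.
Low-spin: t₂g⁵ eg⁰, orbital CFSE = -2.0Δo = -240 kJ/mol; plus 2 excess pairs × P = +376 kJ/mol; total 136 kJ/mol.
The difference is 136 − (0) = 136 kJ/mol, so high-spin lies lower.

136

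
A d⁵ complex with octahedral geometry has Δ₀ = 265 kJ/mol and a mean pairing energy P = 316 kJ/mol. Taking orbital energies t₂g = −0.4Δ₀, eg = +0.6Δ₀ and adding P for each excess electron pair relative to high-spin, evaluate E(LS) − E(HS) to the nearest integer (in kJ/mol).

High-spin: t₂g³ eg², CFSE = 0.0Δ₀ = 0 kJ/mol.
For low-spin the configuration is t₂g⁵ eg⁰: orbital energy -2.0 × 265 = -530 kJ/mol, and 2 additional pairs relative to high-spin add 632 kJ/mol, giving 102 kJ/mol.
The difference is 102 − (0) = 102 kJ/mol, so high-spin lies lower.

102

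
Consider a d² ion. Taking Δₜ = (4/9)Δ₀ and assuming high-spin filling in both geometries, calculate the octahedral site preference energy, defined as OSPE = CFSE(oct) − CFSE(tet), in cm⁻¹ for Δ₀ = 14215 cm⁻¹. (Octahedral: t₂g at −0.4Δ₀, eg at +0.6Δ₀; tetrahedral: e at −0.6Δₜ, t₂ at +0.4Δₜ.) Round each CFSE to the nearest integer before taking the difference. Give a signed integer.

Octahedral (high-spin): t₂g² eg⁰, CFSE = 2(−0.4) + 0(+0.6) = -0.8Δ₀ = -0.8 × 14215 = -11372 cm⁻¹.
In a tetrahedral site the filling is e² t₂⁰: CFSE(tet) = -1.2Δₜ = -1.2 × (4/9)(14215) = -7581 cm⁻¹.
Subtracting, OSPE = -11372 − (-7581) = -3791 cm⁻¹.

-3791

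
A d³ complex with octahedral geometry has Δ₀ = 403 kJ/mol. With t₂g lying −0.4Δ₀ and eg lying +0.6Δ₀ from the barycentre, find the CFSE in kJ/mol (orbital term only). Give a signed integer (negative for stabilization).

-484

Configuration: t₂g³ eg⁰.
The orbital stabilization is -1.2Δ₀ = -1.2 × 403 = -484 kJ/mol.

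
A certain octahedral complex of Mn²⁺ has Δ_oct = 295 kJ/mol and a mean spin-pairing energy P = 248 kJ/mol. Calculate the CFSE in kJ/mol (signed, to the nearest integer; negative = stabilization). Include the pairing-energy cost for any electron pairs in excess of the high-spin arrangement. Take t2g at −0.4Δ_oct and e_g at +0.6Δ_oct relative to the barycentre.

Mn sits in group 7; removing 2 electrons leaves Mn²⁺ with 7 − 2 = 5 d electrons.
With Δ_oct > P the complex is low-spin.
That gives t2g^5 e_g^0.
Orbital CFSE = -2.0Δ_oct = -2.0 × 295 = -590 kJ/mol.
Excess pairs vs high-spin: 2 − 0 = 2; pairing cost = +496 kJ/mol.
Net CFSE = -590 + 496 = -94 kJ/mol.

-94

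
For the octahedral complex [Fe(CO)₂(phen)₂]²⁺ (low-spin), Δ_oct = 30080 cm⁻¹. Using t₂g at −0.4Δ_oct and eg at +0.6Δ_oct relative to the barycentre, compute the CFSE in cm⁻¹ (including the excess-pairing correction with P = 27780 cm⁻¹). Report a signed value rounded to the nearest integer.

Ligand charges: 2×(+0) from CO and 2×(+0) from phen sum to +0; with overall charge +2, Fe is +2.
Fe²⁺: group 8, so d-count = 8 − 2 = 6.
Configuration: t₂g⁶ eg⁰.
CFSE(orbital) = 6×(-0.4Δ_oct) + 0×(0.6Δ_oct) = -2.4Δ_oct; with Δ_oct = 30080 cm⁻¹ that is -72192 cm⁻¹.
Pairing penalty: 3 pairs vs 1 in the high-spin reference → 2 extra × P = 55560 cm⁻¹.
Combining: -72192 + 55560 = -16632 cm⁻¹.

-16632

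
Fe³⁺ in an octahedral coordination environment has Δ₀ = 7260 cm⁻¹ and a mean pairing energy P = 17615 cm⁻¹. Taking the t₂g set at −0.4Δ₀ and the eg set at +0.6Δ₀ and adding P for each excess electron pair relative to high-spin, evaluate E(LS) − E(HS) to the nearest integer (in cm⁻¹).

20710

Fe³⁺: group 8, so d-count = 8 − 3 = 5.
In the high-spin limit (t₂g³ eg²) the orbital term is 0.0Δ₀ = 0 cm⁻¹, with no excess pairing.
For low-spin the configuration is t₂g⁵ eg⁰: orbital energy -2.0 × 7260 = -14520 cm⁻¹, and 2 additional pairs relative to high-spin add 35230 cm⁻¹, giving 20710 cm⁻¹.
Thus E(LS) − E(HS) = 20710 cm⁻¹.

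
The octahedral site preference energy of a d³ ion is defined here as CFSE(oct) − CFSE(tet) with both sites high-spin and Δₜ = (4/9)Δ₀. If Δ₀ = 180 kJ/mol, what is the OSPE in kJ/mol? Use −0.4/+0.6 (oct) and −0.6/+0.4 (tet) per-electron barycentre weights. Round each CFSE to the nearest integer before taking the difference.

-152

In an octahedral site d³ (HS) is t₂g³ eg⁰, giving CFSE(oct) = -1.2Δ₀ = -216 kJ/mol.
Tetrahedral: e² t₂¹, CFSE = 2(−0.6) + 1(+0.4) = -0.8Δₜ = -0.8 × (4/9) × 180 = -64 kJ/mol.
OSPE = CFSE(oct) − CFSE(tet) = -216 − (-64) = -152 kJ/mol.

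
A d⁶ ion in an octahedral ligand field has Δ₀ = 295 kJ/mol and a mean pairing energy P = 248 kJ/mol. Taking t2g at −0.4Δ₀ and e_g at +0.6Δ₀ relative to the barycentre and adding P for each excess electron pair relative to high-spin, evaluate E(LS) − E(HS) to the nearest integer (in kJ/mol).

In the high-spin limit (t2g^4 e_g^2) the orbital term is -0.4Δ₀ = -118 kJ/mol, with no excess pairing.
For low-spin the configuration is t2g^6 e_g^0: orbital energy -2.4 × 295 = -708 kJ/mol, and 2 additional pairs relative to high-spin add 496 kJ/mol, giving -212 kJ/mol.
The difference is -212 − (-118) = -94 kJ/mol, so low-spin lies lower.

-94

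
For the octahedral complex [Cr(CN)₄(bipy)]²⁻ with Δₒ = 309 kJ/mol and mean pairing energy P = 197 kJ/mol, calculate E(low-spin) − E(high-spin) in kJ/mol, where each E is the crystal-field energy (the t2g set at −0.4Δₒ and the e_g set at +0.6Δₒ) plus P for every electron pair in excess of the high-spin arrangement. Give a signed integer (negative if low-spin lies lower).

Ligand charges: 4×(-1) from CN⁻ and 1×(+0) from bipy sum to -4; with overall charge -2, Cr is +2.
Cr sits in group 6; removing 2 electrons leaves Cr²⁺ with 6 − 2 = 4 d electrons.
High-spin: t2g^3 e_g^1, CFSE = -0.6Δₒ = -185 kJ/mol.
Low-spin: t2g^4 e_g^0, orbital CFSE = -1.6Δₒ = -494 kJ/mol; plus 1 excess pair × P = +197 kJ/mol; total -297 kJ/mol.
Thus E(LS) − E(HS) = -112 kJ/mol.

-112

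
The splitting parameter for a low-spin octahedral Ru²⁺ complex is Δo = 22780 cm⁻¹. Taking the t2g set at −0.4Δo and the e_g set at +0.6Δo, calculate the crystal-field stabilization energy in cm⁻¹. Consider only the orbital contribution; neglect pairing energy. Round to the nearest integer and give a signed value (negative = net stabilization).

Group 8 minus oxidation state +2 gives a d⁶ configuration for Ru²⁺.
Configuration: t2g^6 e_g^0.
CFSE(orbital) = 6×(-0.4Δo) + 0×(0.6Δo) = -2.4Δo; with Δo = 22780 cm⁻¹ that is -54672 cm⁻¹.

-54672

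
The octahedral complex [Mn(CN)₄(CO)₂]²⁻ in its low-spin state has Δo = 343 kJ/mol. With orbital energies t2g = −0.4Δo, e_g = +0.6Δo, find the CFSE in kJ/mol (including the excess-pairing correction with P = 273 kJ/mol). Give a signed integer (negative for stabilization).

Ligand charges: 4×(-1) from CN⁻ and 2×(+0) from CO sum to -4; with overall charge -2, Mn is +2.
Group 7 minus oxidation state +2 gives a d⁵ configuration for Mn²⁺.
Electron filling gives t2g^5 e_g^0.
Orbital CFSE = 5(-0.4) + 0(0.6) = -2.0Δo = -2.0 × 343 = -686 kJ/mol.
High-spin d⁵ would be t2g^3 e_g^2 with 0 pairs; low-spin has 2, so 2 excess pairs cost +2P = +546 kJ/mol.
Net CFSE = -686 + 546 = -140 kJ/mol.

-140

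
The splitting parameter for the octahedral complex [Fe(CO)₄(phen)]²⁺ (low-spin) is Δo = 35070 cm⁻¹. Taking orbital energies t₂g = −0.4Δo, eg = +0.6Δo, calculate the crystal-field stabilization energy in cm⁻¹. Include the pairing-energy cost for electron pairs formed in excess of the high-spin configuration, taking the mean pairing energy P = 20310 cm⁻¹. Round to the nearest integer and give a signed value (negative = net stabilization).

Ligand charges: 4×(+0) from CO and 1×(+0) from phen sum to +0; with overall charge +2, Fe is +2.
Fe sits in group 8; removing 2 electrons leaves Fe²⁺ with 8 − 2 = 6 d electrons.
The d⁶ electrons fill as t₂g⁶ eg⁰.
CFSE(orbital) = 6×(-0.4Δo) + 0×(0.6Δo) = -2.4Δo; with Δo = 35070 cm⁻¹ that is -84168 cm⁻¹.
High-spin d⁶ would be t₂g⁴ eg² with 1 pair; low-spin has 3, so 2 excess pairs cost +2P = +40620 cm⁻¹.
Overall CFSE = -84168 + 40620 = -43548 cm⁻¹.

-43548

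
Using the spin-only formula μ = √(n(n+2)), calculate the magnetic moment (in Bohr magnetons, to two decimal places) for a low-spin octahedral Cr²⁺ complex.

Cr²⁺: group 6, so d-count = 6 − 2 = 4.
Configuration: t₂g⁴ eg⁰ → 2 unpaired electrons.
μ(spin-only) = √[2(2+2)] = √8 ≈ 2.83 Bohr magnetons.

2.83 Bohr magnetons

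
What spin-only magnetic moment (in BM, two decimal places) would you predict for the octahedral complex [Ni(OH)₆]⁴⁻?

Each OH⁻ contributes -1; 6 × (-1) = -6. With overall charge -4, Ni is in the +2 oxidation state.
Ni is in group 10, so Ni²⁺ is d⁸ (10 − 2 = 8).
For octahedral d⁸ the high- and low-spin configurations coincide.
Configuration: t₂g⁶ eg² → 2 unpaired electrons.
μ(spin-only) = √[2(2+2)] = √8 ≈ 2.83 BM.

2.83 BM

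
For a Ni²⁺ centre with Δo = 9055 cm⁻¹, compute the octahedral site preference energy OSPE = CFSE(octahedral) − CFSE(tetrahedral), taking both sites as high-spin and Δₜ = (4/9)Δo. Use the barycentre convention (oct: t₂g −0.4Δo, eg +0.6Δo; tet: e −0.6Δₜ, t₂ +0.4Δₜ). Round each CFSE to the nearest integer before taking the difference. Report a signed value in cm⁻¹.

Ni sits in group 10; removing 2 electrons leaves Ni²⁺ with 10 − 2 = 8 d electrons.
In an octahedral site d⁸ (HS) is t2g^6 e_g^2, giving CFSE(oct) = -1.2Δo = -10866 cm⁻¹.
Tetrahedral: e^4 t2^4, CFSE = 4(−0.6) + 4(+0.4) = -0.8Δₜ = -0.8 × (4/9) × 9055 = -3220 cm⁻¹.
OSPE = CFSE(oct) − CFSE(tet) = -10866 − (-3220) = -7646 cm⁻¹.

-7646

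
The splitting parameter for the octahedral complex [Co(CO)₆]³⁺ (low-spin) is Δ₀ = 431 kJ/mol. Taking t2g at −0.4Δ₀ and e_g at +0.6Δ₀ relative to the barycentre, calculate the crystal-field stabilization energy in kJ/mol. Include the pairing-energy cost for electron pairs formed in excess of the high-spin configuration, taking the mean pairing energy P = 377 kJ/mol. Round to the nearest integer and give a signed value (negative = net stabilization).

CO is neutral, so the +3 overall charge sits on Co: oxidation state +3.
Co³⁺: group 9, so d-count = 9 − 3 = 6.
Configuration: t2g^6 e_g^0.
CFSE(orbital) = 6×(-0.4Δ₀) + 0×(0.6Δ₀) = -2.4Δ₀; with Δ₀ = 431 kJ/mol that is -1034 kJ/mol.
Relative to high-spin t2g^4 e_g^2 (1 paired), the low-spin configuration has 2 additional pairs, contributing +2 × 377 = +754 kJ/mol.
Combining: -1034 + 754 = -280 kJ/mol.

-280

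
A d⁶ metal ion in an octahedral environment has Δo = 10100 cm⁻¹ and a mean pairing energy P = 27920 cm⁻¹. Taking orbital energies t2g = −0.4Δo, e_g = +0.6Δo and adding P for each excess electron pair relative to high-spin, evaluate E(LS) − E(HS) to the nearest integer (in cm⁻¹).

35640

High-spin d⁶ fills as t2g^4 e_g^2 with CFSE 4(−0.4) + 2(+0.6) = -0.4Δo = -4040 cm⁻¹.
Low-spin: t2g^6 e_g^0, orbital CFSE = -2.4Δo = -24240 cm⁻¹; plus 2 excess pairs × P = +55840 cm⁻¹; total 31600 cm⁻¹.
Thus E(LS) − E(HS) = 35640 cm⁻¹.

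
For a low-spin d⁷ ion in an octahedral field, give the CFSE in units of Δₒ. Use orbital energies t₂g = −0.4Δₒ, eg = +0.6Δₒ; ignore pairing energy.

-1.8 Δₒ

Configuration: t₂g⁶ eg¹.
CFSE = 6(-0.4Δₒ) + 1(0.6Δₒ) = -2.4Δₒ + 0.6Δₒ = -1.8Δₒ.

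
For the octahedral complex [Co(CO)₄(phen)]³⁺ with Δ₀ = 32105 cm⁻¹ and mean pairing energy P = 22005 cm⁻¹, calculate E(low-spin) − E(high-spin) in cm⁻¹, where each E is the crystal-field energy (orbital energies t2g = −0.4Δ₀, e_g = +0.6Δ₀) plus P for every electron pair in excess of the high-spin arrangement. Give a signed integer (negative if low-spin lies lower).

Ligand charges: 4×(+0) from CO and 1×(+0) from phen sum to +0; with overall charge +3, Co is +3.
Co is in group 9, so Co³⁺ is d⁶ (9 − 3 = 6).
In the high-spin limit (t2g^4 e_g^2) the orbital term is -0.4Δ₀ = -12842 cm⁻¹, with no excess pairing.
Low-spin t2g^6 e_g^0 gives -2.4Δ₀ = -77052 cm⁻¹, but forming 2 extra pairs costs 2P = 44010 cm⁻¹, so E(LS) = -77052 + 44010 = -33042 cm⁻¹.
The difference is -33042 − (-12842) = -20200 cm⁻¹, so low-spin lies lower.

-20200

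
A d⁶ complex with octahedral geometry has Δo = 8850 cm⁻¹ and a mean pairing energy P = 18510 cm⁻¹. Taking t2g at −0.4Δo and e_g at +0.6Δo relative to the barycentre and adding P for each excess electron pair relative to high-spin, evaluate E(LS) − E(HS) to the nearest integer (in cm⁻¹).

19320

High-spin d⁶ fills as t2g^4 e_g^2 with CFSE 4(−0.4) + 2(+0.6) = -0.4Δo = -3540 cm⁻¹.
Low-spin t2g^6 e_g^0 gives -2.4Δo = -21240 cm⁻¹, but forming 2 extra pairs costs 2P = 37020 cm⁻¹, so E(LS) = -21240 + 37020 = 15780 cm⁻¹.
Thus E(LS) − E(HS) = 19320 cm⁻¹.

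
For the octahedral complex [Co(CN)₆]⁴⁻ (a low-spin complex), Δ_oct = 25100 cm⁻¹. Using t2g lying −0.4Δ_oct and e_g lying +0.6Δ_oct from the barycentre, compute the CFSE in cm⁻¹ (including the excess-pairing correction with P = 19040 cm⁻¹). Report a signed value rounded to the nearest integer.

-26140

Each CN⁻ contributes -1; 6 × (-1) = -6. With overall charge -4, Co is in the +2 oxidation state.
Co is in group 9, so Co²⁺ is d⁷ (9 − 2 = 7).
Electron filling gives t2g^6 e_g^1.
CFSE(orbital) = 6×(-0.4Δ_oct) + 1×(0.6Δ_oct) = -1.8Δ_oct; with Δ_oct = 25100 cm⁻¹ that is -45180 cm⁻¹.
Pairing penalty: 3 pairs vs 2 in the high-spin reference → 1 extra × P = 19040 cm⁻¹.
Overall CFSE = -45180 + 19040 = -26140 cm⁻¹.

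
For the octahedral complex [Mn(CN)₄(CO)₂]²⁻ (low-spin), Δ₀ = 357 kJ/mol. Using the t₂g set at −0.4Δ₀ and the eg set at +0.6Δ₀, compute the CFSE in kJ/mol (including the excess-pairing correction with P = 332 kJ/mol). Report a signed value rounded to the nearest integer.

-50

Ligand charges: 4×(-1) from CN⁻ and 2×(+0) from CO sum to -4; with overall charge -2, Mn is +2.
Mn²⁺: group 7, so d-count = 7 − 2 = 5.
Electron filling gives t₂g⁵ eg⁰.
The orbital stabilization is -2.0Δ₀ = -2.0 × 357 = -714 kJ/mol.
High-spin d⁵ would be t₂g³ eg² with 0 pairs; low-spin has 2, so 2 excess pairs cost +2P = +664 kJ/mol.
Combining: -714 + 664 = -50 kJ/mol.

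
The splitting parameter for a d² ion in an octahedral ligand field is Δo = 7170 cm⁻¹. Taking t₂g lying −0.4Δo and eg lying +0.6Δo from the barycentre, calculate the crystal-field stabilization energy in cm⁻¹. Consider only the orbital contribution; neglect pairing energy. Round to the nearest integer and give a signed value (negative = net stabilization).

For octahedral d² the high- and low-spin configurations coincide.
Electron filling gives t₂g² eg⁰.
The orbital stabilization is -0.8Δo = -0.8 × 7170 = -5736 cm⁻¹.

-5736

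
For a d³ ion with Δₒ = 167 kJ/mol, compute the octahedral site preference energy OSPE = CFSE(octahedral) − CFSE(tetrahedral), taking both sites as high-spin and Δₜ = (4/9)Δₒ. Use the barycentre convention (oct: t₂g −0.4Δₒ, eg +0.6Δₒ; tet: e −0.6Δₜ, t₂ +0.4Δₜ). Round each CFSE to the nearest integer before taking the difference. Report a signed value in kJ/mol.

Octahedral high-spin t₂g³ eg⁰: CFSE = -1.2 × 167 = -200 kJ/mol.
Tetrahedral e² t₂¹ gives -0.8Δₜ = -0.8 × (4/9) × 167 = -59 kJ/mol.
OSPE = -200 − (-59) = -141 kJ/mol.

-141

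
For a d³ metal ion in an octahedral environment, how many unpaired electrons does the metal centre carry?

3

For octahedral d³ the high- and low-spin configurations coincide.
Configuration: t₂g³ eg⁰, giving 3 unpaired electrons.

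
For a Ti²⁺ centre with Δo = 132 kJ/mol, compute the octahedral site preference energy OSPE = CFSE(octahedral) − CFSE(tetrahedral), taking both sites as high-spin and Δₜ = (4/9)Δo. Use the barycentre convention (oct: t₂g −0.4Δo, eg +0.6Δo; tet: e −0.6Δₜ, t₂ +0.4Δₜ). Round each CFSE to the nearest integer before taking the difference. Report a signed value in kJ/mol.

Ti is in group 4, so Ti²⁺ is d² (4 − 2 = 2).
In an octahedral site d² (HS) is t2g^2 e_g^0, giving CFSE(oct) = -0.8Δo = -106 kJ/mol.
Tetrahedral e^2 t2^0 gives -1.2Δₜ = -1.2 × (4/9) × 132 = -70 kJ/mol.
OSPE = -106 − (-70) = -36 kJ/mol.

-36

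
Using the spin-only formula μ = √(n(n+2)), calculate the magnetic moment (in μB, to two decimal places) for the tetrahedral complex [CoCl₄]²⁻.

Each Cl⁻ contributes -1; 4 × (-1) = -4. With overall charge -2, Co is in the +2 oxidation state.
Co²⁺: group 9, so d-count = 9 − 2 = 7.
Tetrahedral splitting is small, so the complex is high-spin.
Configuration: e⁴ t₂³ → 3 unpaired electrons.
μ(spin-only) = √[3(3+2)] = √15 ≈ 3.87 μB.

3.87 μB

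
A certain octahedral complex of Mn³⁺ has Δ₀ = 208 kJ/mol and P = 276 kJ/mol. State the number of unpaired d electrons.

Group 7 minus oxidation state +3 gives a d⁴ configuration for Mn³⁺.
With Δ₀ < P the complex is high-spin.
Filling d⁴ accordingly: t₂g³ eg¹.
Unpaired electrons: 4.

4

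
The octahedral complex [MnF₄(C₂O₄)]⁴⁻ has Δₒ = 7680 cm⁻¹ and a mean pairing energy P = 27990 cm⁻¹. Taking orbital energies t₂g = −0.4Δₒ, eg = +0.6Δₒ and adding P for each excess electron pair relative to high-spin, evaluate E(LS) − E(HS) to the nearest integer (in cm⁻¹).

Ligand charges: 4×(-1) from F⁻ and 1×(-2) from C₂O₄²⁻ sum to -6; with overall charge -4, Mn is +2.
Mn²⁺: group 7, so d-count = 7 − 2 = 5.
High-spin: t₂g³ eg², CFSE = 0.0Δₒ = 0 cm⁻¹.
For low-spin the configuration is t₂g⁵ eg⁰: orbital energy -2.0 × 7680 = -15360 cm⁻¹, and 2 additional pairs relative to high-spin add 55980 cm⁻¹, giving 40620 cm⁻¹.
The difference is 40620 − (0) = 40620 cm⁻¹, so high-spin lies lower.

40620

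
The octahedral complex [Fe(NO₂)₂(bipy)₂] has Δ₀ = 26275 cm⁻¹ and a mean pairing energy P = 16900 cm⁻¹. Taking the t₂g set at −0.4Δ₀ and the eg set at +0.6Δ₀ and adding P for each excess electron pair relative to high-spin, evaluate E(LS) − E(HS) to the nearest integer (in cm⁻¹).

Ligand charges: 2×(-1) from NO₂⁻ and 2×(+0) from bipy sum to -2; with overall charge +0, Fe is +2.
Fe is in group 8, so Fe²⁺ is d⁶ (8 − 2 = 6).
In the high-spin limit (t₂g⁴ eg²) the orbital term is -0.4Δ₀ = -10510 cm⁻¹, with no excess pairing.
Low-spin t₂g⁶ eg⁰ gives -2.4Δ₀ = -63060 cm⁻¹, but forming 2 extra pairs costs 2P = 33800 cm⁻¹, so E(LS) = -63060 + 33800 = -29260 cm⁻¹.
E(LS) − E(HS) = -29260 − (-10510) = -18750 cm⁻¹.

-18750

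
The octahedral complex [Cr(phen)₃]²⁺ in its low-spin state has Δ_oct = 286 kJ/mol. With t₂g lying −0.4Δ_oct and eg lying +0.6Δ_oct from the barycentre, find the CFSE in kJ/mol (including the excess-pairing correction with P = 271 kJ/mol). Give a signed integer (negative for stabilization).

-187

phen is neutral, so the +2 overall charge sits on Cr: oxidation state +2.
Cr is in group 6, so Cr²⁺ is d⁴ (6 − 2 = 4).
Configuration: t₂g⁴ eg⁰.
The orbital stabilization is -1.6Δ_oct = -1.6 × 286 = -458 kJ/mol.
High-spin d⁴ would be t₂g³ eg¹ with 0 pairs; low-spin has 1, so 1 excess pair costs +1P = +271 kJ/mol.
Combining: -458 + 271 = -187 kJ/mol.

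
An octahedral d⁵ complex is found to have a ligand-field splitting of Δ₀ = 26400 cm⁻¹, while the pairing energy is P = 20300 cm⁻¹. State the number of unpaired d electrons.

1

Since Δ₀ = 26400 cm⁻¹ > P = 20300 cm⁻¹, the complex adopts the low-spin configuration.
Filling d⁵ accordingly: t₂g⁵ eg⁰.
Unpaired electrons: 1.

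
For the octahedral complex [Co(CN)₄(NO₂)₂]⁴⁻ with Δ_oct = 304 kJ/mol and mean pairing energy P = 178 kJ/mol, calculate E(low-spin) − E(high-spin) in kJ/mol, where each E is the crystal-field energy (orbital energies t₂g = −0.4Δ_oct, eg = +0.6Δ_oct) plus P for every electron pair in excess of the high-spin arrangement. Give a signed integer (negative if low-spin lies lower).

Ligand charges: 4×(-1) from CN⁻ and 2×(-1) from NO₂⁻ sum to -6; with overall charge -4, Co is +2.
Co²⁺: group 9, so d-count = 9 − 2 = 7.
High-spin: t₂g⁵ eg², CFSE = -0.8Δ_oct = -243 kJ/mol.
For low-spin the configuration is t₂g⁶ eg¹: orbital energy -1.8 × 304 = -547 kJ/mol, and 1 additional pair relative to high-spin adds 178 kJ/mol, giving -369 kJ/mol.
E(LS) − E(HS) = -369 − (-243) = -126 kJ/mol.

-126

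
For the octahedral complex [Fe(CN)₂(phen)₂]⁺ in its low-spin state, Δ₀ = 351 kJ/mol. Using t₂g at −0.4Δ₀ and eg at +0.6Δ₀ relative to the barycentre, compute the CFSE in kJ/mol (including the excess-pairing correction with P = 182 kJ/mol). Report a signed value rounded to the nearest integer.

Ligand charges: 2×(-1) from CN⁻ and 2×(+0) from phen sum to -2; with overall charge +1, Fe is +3.
Group 8 minus oxidation state +3 gives a d⁵ configuration for Fe³⁺.
Configuration: t₂g⁵ eg⁰.
CFSE(orbital) = 5×(-0.4Δ₀) + 0×(0.6Δ₀) = -2.0Δ₀; with Δ₀ = 351 kJ/mol that is -702 kJ/mol.
High-spin d⁵ would be t₂g³ eg² with 0 pairs; low-spin has 2, so 2 excess pairs cost +2P = +364 kJ/mol.
Net CFSE = -702 + 364 = -338 kJ/mol.

-338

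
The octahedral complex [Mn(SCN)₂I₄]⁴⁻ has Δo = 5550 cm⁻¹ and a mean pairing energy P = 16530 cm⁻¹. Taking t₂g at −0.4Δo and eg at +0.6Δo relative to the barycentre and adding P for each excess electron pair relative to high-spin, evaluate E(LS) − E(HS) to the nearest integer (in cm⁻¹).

21960

Ligand charges: 2×(-1) from SCN⁻ and 4×(-1) from I⁻ sum to -6; with overall charge -4, Mn is +2.
Mn²⁺: group 7, so d-count = 7 − 2 = 5.
High-spin: t₂g³ eg², CFSE = 0.0Δo = 0 cm⁻¹.
Low-spin: t₂g⁵ eg⁰, orbital CFSE = -2.0Δo = -11100 cm⁻¹; plus 2 excess pairs × P = +33060 cm⁻¹; total 21960 cm⁻¹.
E(LS) − E(HS) = 21960 − (0) = 21960 cm⁻¹.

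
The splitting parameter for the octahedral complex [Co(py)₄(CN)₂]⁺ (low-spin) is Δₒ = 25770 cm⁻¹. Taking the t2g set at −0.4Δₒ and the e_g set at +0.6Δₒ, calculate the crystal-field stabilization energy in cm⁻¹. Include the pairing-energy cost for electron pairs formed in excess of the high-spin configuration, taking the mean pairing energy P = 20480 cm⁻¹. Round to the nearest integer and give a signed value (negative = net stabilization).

-20888

Ligand charges: 4×(+0) from py and 2×(-1) from CN⁻ sum to -2; with overall charge +1, Co is +3.
Co³⁺: group 9, so d-count = 9 − 3 = 6.
Configuration: t2g^6 e_g^0.
The orbital stabilization is -2.4Δₒ = -2.4 × 25770 = -61848 cm⁻¹.
Relative to high-spin t2g^4 e_g^2 (1 paired), the low-spin configuration has 2 additional pairs, contributing +2 × 20480 = +40960 cm⁻¹.
Overall CFSE = -61848 + 40960 = -20888 cm⁻¹.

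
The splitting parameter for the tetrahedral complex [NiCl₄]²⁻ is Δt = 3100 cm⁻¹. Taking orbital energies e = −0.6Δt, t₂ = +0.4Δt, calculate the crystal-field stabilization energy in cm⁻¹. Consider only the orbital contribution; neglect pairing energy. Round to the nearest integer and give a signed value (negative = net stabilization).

-2480

Each Cl⁻ contributes -1; 4 × (-1) = -4. With overall charge -2, Ni is in the +2 oxidation state.
Ni sits in group 10; removing 2 electrons leaves Ni²⁺ with 10 − 2 = 8 d electrons.
Tetrahedral splitting is small, so the complex is high-spin.
Electron filling gives e⁴ t₂⁴.
The orbital stabilization is -0.8Δt = -0.8 × 3100 = -2480 cm⁻¹.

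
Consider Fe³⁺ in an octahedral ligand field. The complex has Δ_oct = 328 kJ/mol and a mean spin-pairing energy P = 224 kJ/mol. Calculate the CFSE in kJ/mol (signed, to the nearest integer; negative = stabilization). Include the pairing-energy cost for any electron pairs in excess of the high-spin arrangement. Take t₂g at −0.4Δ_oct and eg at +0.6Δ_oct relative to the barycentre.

Fe³⁺: group 8, so d-count = 8 − 3 = 5.
Δ_oct > P, so pairing is preferred: the ground state is low-spin.
Filling d⁵ accordingly: t₂g⁵ eg⁰.
Orbital CFSE = -2.0Δ_oct = -2.0 × 328 = -656 kJ/mol.
Excess pairs vs high-spin: 2 − 0 = 2; pairing cost = +448 kJ/mol.
Net CFSE = -656 + 448 = -208 kJ/mol.

-208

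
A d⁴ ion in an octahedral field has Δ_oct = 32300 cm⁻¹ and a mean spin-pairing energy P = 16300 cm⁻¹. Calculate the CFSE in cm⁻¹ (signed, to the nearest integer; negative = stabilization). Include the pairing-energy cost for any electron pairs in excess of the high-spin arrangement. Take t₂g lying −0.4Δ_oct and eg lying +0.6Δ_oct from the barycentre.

-35380

Δ_oct > P, so pairing is preferred: the ground state is low-spin.
Configuration: t₂g⁴ eg⁰.
Orbital CFSE = -1.6Δ_oct = -1.6 × 32300 = -51680 cm⁻¹.
Excess pairs vs high-spin: 1 − 0 = 1; pairing cost = +16300 cm⁻¹.
Net CFSE = -51680 + 16300 = -35380 cm⁻¹.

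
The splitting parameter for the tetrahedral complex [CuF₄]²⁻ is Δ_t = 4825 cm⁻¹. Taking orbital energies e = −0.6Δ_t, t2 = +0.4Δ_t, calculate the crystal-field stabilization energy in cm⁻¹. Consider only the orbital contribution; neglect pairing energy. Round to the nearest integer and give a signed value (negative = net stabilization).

-1930

Each F⁻ contributes -1; 4 × (-1) = -4. With overall charge -2, Cu is in the +2 oxidation state.
Group 11 minus oxidation state +2 gives a d⁹ configuration for Cu²⁺.
With tetrahedral geometry the complex is necessarily high-spin.
The d⁹ electrons fill as e^4 t2^5.
CFSE(orbital) = 4×(-0.6Δ_t) + 5×(0.4Δ_t) = -0.4Δ_t; with Δ_t = 4825 cm⁻¹ that is -1930 cm⁻¹.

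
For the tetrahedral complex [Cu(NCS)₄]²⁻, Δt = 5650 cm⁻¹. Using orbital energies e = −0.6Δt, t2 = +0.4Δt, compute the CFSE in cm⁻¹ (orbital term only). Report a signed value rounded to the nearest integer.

Each NCS⁻ contributes -1; 4 × (-1) = -4. With overall charge -2, Cu is in the +2 oxidation state.
Cu²⁺: group 11, so d-count = 11 − 2 = 9.
Tetrahedral fields are weak (Δₜ ≈ 4/9 Δₒ), so electrons fill high-spin.
The d⁹ electrons fill as e^4 t2^5.
The orbital stabilization is -0.4Δt = -0.4 × 5650 = -2260 cm⁻¹.

-2260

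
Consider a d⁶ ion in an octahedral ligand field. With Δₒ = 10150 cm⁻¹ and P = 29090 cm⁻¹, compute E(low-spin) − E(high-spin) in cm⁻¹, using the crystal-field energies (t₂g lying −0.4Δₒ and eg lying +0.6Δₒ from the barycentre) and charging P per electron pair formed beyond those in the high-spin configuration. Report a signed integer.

In the high-spin limit (t₂g⁴ eg²) the orbital term is -0.4Δₒ = -4060 cm⁻¹, with no excess pairing.
Low-spin: t₂g⁶ eg⁰, orbital CFSE = -2.4Δₒ = -24360 cm⁻¹; plus 2 excess pairs × P = +58180 cm⁻¹; total 33820 cm⁻¹.
The difference is 33820 − (-4060) = 37880 cm⁻¹, so high-spin lies lower.

37880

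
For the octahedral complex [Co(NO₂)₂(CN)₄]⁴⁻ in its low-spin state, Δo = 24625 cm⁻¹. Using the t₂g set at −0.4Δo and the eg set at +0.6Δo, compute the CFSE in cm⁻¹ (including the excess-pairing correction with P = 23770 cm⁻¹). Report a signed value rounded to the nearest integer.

Ligand charges: 2×(-1) from NO₂⁻ and 4×(-1) from CN⁻ sum to -6; with overall charge -4, Co is +2.
Co²⁺: group 9, so d-count = 9 − 2 = 7.
Electron filling gives t₂g⁶ eg¹.
CFSE(orbital) = 6×(-0.4Δo) + 1×(0.6Δo) = -1.8Δo; with Δo = 24625 cm⁻¹ that is -44325 cm⁻¹.
High-spin d⁷ would be t₂g⁵ eg² with 2 pairs; low-spin has 3, so 1 excess pair costs +1P = +23770 cm⁻¹.
Overall CFSE = -44325 + 23770 = -20555 cm⁻¹.

-20555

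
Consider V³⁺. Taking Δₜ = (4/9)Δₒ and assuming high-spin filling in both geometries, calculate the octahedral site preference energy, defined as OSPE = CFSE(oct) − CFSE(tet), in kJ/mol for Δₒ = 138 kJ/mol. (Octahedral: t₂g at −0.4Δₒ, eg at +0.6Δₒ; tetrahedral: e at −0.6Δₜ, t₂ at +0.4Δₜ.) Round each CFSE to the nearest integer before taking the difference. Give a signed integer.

-36

V sits in group 5; removing 3 electrons leaves V³⁺ with 5 − 3 = 2 d electrons.
In an octahedral site d² (HS) is t₂g² eg⁰, giving CFSE(oct) = -0.8Δₒ = -110 kJ/mol.
Tetrahedral: e² t₂⁰, CFSE = 2(−0.6) + 0(+0.4) = -1.2Δₜ = -1.2 × (4/9) × 138 = -74 kJ/mol.
OSPE = -110 − (-74) = -36 kJ/mol.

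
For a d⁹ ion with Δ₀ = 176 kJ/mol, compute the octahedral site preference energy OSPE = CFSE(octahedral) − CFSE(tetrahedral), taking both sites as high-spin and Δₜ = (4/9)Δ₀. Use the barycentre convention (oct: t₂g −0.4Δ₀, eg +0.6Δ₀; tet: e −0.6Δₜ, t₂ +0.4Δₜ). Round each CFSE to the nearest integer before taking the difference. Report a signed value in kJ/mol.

-75

Octahedral high-spin t₂g⁶ eg³: CFSE = -0.6 × 176 = -106 kJ/mol.
Tetrahedral: e⁴ t₂⁵, CFSE = 4(−0.6) + 5(+0.4) = -0.4Δₜ = -0.4 × (4/9) × 176 = -31 kJ/mol.
OSPE = -106 − (-31) = -75 kJ/mol.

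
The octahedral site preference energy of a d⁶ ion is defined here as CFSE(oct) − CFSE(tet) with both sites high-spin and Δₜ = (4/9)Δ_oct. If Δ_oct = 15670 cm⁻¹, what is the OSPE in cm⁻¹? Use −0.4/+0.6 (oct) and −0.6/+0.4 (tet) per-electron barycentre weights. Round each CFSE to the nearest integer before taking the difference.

Octahedral (high-spin): t₂g⁴ eg², CFSE = 4(−0.4) + 2(+0.6) = -0.4Δ_oct = -0.4 × 15670 = -6268 cm⁻¹.
Tetrahedral e³ t₂³ gives -0.6Δₜ = -0.6 × (4/9) × 15670 = -4179 cm⁻¹.
OSPE = -6268 − (-4179) = -2089 cm⁻¹.

-2089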